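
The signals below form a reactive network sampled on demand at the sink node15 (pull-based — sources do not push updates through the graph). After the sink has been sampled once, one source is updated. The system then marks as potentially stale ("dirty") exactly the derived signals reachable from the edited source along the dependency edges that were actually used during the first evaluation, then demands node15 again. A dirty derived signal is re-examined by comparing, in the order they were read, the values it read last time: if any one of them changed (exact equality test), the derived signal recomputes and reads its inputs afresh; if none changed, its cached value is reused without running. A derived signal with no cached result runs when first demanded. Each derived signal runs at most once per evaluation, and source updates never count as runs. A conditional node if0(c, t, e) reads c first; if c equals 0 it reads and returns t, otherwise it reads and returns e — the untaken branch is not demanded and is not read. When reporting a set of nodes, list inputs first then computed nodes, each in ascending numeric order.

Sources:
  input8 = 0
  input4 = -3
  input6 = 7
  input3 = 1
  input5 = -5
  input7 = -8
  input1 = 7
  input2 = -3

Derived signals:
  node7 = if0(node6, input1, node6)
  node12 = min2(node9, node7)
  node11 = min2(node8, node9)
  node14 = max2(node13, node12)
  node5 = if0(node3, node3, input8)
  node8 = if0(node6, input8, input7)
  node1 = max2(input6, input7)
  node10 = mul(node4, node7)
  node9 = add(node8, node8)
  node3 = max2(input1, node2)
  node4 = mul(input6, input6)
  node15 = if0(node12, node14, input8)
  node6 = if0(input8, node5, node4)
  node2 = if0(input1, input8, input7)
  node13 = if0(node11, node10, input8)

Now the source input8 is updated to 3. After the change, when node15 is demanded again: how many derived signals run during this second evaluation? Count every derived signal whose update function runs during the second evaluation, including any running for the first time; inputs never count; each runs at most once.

Initial pass — values computed on the first demand:
  node2 = if0(input1=7 -> else branch input7) = -8
  node3 = max2(7, -8) = 7
  node4 = mul(7, 7) = 49
  node5 = if0(node3=7 -> else branch input8) = 0
  node6 = if0(input8=0 -> then branch node5) = 0
  node7 = if0(node6=0 -> then branch input1) = 7
  node8 = if0(node6=0 -> then branch input8) = 0
  node9 = add(0, 0) = 0
  node10 = mul(49, 7) = 343
  node11 = min2(0, 0) = 0
  node12 = min2(0, 7) = 0
  node13 = if0(node11=0 -> then branch node10) = 343
  node14 = max2(343, 0) = 343
  node15 = if0(node12=0 -> then branch node14) = 343

Second demand — change propagation:
  node5: dirty yet unreached — the second evaluation never asks for it.
  node6: re-runs because input8 0->3; new result 49.
  node7: re-runs because node6 0->49; new result 49.
  node8: re-runs because node6 0->49; input8 0->3; new result -8.
  node9: re-runs because node8 0->-8; node8 0->-8; new result -16.
  node10: dirty yet unreached — the second evaluation never asks for it.
  node11: dirty yet unreached — the second evaluation never asks for it.
  node12: re-runs because node9 0->-16; node7 7->49; new result -16.
  node13: dirty yet unreached — the second evaluation never asks for it.
  node14: dirty yet unreached — the second evaluation never asks for it.
  node15: re-runs because node12 0->-16; new result 3.

The important point: the flipped condition redirects demand; node5, node10, node11, node13, node14 are left stale, never re-checked.

Run set: node6, node7, node8, node9, node12, node15 (6 run).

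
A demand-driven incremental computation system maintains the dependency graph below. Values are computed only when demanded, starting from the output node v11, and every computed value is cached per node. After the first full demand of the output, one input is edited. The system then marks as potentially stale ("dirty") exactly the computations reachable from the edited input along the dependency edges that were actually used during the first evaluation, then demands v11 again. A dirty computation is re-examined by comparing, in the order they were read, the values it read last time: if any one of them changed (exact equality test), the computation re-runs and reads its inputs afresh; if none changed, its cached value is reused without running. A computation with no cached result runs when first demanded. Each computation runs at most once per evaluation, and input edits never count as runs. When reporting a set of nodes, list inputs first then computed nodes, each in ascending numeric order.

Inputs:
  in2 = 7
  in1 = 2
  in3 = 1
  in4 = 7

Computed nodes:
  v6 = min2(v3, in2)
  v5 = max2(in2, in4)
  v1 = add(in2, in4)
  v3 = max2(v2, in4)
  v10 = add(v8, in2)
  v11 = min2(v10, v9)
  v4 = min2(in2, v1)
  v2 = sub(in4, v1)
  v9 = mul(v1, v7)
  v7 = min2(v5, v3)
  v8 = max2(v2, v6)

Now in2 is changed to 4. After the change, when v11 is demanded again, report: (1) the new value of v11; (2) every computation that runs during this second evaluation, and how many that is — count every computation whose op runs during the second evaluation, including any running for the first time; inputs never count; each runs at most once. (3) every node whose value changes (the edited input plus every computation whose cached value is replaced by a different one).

First evaluation (everything demanded from the output):
  v1 = add(7, 7) = 14
  v2 = sub(7, 14) = -7
  v3 = max2(-7, 7) = 7
  v5 = max2(7, 7) = 7
  v6 = min2(7, 7) = 7
  v7 = min2(7, 7) = 7
  v8 = max2(-7, 7) = 7
  v9 = mul(14, 7) = 98
  v10 = add(7, 7) = 14
  v11 = min2(14, 98) = 14

Propagation after the edit:
  v1: runs — in2 7->4; result 11.
  v2: runs — v1 14->11; result -4.
  v3: runs — v2 -7->-4; result 7 (same value as before).
  v5: runs — in2 7->4; result 7 (same value as before).
  v6: runs — in2 7->4; result 4.
  v7: checked — values it read are unchanged (v5 unchanged, v3 unchanged); reused cached 7 without running.
  v8: runs — v2 -7->-4; v6 7->4; result 4.
  v9: runs — v1 14->11; result 77.
  v10: runs — v8 7->4; in2 7->4; result 8.
  v11: runs — v10 14->8; v9 98->77; result 8.

Key observation: the cutoff stops propagation at v7 — its inputs' values are unchanged, so it reuses its cache.

New value of v11: 8.
Computations that run: v1, v2, v3, v5, v6, v8, v9, v10, v11 — 9 in total.
Values that change: in2, v1, v2, v6, v8, v9, v10, v11.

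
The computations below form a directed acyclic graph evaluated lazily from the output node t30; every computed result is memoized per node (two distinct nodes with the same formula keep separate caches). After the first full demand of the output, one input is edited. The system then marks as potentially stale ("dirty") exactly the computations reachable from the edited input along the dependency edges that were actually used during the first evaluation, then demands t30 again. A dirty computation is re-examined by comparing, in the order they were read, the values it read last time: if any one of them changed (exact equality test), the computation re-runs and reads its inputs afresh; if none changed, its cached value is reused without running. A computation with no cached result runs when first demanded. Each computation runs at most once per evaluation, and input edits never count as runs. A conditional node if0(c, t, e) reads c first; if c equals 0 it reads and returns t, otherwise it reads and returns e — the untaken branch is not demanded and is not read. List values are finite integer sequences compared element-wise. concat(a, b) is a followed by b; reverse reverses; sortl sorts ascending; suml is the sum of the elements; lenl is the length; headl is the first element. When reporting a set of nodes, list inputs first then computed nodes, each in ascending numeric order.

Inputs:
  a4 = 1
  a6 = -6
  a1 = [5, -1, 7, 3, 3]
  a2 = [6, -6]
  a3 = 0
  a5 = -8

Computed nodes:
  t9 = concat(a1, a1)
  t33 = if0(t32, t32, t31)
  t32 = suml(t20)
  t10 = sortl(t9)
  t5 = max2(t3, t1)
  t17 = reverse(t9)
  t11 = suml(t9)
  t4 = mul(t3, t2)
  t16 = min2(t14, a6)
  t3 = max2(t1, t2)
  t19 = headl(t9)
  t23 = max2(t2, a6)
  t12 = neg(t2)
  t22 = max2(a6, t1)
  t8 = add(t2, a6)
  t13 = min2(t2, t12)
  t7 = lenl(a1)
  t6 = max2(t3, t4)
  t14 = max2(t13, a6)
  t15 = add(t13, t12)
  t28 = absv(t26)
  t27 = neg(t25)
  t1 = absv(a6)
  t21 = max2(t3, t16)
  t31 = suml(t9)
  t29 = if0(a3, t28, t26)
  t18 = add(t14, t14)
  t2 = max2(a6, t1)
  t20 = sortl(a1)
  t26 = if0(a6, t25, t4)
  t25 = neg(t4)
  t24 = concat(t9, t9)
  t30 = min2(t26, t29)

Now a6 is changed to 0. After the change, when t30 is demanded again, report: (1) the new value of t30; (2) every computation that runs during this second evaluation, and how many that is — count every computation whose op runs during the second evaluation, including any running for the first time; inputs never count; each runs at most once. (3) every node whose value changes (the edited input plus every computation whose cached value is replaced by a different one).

Demanding t30 again yields 0.
9 computations run: t1, t2, t3, t4, t25, t26, t28, t29, t30.
The nodes whose values change: a6, t1, t2, t3, t4, t26, t28, t29, t30.
Note the branch switch — t25 had no cache and runs now for the first time.

First demand of the output computes:
  t1 = absv(-6) = 6
  t2 = max2(-6, 6) = 6
  t3 = max2(6, 6) = 6
  t4 = mul(6, 6) = 36
  t26 = if0(a6=-6 -> else branch t4) = 36
  t28 = absv(36) = 36
  t29 = if0(a3=0 -> then branch t28) = 36
  t30 = min2(36, 36) = 36

After the edit, cleaning proceeds:
  t1: a read changed (a6 -6->0) — executes, giving 0.
  t2: a read changed (a6 -6->0; t1 6->0) — executes, giving 0.
  t3: a read changed (t1 6->0; t2 6->0) — executes, giving 0.
  t4: a read changed (t3 6->0; t2 6->0) — executes, giving 0.
  t25: had never run; runs now, result 0.
  t26: a read changed (a6 -6->0; t4 36->0) — executes, giving 0.
  t28: a read changed (t26 36->0) — executes, giving 0.
  t29: a read changed (t28 36->0) — executes, giving 0.
  t30: a read changed (t26 36->0; t29 36->0) — executes, giving 0.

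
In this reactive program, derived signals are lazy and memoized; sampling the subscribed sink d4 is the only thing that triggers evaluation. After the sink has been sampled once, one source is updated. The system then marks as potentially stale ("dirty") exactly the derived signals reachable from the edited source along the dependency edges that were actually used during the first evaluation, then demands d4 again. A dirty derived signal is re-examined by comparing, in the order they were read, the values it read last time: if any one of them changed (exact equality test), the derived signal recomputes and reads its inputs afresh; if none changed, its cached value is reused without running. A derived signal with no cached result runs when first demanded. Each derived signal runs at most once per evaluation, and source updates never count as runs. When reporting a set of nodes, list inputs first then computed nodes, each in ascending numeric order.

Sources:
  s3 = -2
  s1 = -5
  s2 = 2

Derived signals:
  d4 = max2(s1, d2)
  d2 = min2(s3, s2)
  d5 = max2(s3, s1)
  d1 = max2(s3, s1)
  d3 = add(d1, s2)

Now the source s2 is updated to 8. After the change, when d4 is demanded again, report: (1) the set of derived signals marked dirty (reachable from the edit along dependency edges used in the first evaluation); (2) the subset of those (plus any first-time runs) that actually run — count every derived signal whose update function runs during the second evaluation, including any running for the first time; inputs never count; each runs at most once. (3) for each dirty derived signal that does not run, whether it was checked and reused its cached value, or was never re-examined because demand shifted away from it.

The edit dirties: d2, d4.
1 derived signals run: d2.
Cache hits after checking: d4.
Note the absorption at d2: it re-runs yet its value is the same, leaving the output's value untouched.

First demand of the output computes:
  d2 = min2(-2, 2) = -2
  d4 = max2(-5, -2) = -2

After the edit, cleaning proceeds:
  d2: a read changed (s2 2->8) — executes, giving -2 — identical to its old value.
  d4: dirty, but its reads are unchanged (s1 unchanged, d2 unchanged); cached -2 stands.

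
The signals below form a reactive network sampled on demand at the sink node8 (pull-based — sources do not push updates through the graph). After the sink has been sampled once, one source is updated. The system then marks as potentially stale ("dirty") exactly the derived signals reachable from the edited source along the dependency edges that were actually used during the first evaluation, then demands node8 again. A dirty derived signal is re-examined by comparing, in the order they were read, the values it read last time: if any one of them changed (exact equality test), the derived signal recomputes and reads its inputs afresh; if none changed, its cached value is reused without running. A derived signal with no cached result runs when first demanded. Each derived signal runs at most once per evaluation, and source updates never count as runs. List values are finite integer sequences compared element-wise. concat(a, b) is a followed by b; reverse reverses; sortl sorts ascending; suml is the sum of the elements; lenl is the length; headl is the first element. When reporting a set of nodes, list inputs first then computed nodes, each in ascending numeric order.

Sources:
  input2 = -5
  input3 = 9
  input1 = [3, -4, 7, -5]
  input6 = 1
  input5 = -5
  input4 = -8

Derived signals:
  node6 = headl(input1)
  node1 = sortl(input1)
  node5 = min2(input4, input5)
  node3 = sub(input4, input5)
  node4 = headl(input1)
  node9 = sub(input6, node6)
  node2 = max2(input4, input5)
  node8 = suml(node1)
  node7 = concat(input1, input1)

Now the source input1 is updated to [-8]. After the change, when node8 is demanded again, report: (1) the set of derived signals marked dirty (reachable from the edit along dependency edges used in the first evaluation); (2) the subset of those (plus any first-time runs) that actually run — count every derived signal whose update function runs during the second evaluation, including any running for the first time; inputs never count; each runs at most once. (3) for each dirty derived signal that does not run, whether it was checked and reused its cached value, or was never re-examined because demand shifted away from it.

Dirty set: node1, node8.
Run set: node1, node8 (2 run).
All dirty derived signals ended up running.

Initial pass — values computed on the first demand:
  node1 = sortl([3, -4, 7, -5]) = [-5, -4, 3, 7]
  node8 = suml([-5, -4, 3, 7]) = 1

Second demand — change propagation:
  node1: re-runs because input1 [3, -4, 7, -5]->[-8]; new result [-8].
  node8: re-runs because node1 [-5, -4, 3, 7]->[-8]; new result -8.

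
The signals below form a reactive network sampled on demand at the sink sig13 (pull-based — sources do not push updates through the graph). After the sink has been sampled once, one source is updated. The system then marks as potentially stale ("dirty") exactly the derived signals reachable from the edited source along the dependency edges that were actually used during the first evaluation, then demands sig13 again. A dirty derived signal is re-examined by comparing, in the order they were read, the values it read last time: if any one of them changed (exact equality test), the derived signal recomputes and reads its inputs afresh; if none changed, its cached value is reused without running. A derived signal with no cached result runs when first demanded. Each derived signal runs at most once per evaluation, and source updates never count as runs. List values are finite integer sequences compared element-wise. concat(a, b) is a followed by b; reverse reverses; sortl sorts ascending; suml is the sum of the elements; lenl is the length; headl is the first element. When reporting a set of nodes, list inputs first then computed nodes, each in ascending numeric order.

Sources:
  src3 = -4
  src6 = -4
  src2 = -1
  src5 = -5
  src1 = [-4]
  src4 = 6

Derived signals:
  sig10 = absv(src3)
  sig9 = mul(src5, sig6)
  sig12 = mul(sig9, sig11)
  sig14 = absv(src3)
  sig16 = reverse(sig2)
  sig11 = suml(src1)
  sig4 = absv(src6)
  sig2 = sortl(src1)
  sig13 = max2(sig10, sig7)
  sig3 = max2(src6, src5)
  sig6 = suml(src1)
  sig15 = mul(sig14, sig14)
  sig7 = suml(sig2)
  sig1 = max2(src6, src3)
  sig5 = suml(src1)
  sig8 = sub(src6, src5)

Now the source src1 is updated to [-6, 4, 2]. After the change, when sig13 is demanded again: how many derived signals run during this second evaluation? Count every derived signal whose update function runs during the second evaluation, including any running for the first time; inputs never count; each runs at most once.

Run set: sig2, sig7, sig13 (3 run).

Initial pass — values computed on the first demand:
  sig2 = sortl([-4]) = [-4]
  sig7 = suml([-4]) = -4
  sig10 = absv(-4) = 4
  sig13 = max2(4, -4) = 4

Second demand — change propagation:
  sig2: re-runs because src1 [-4]->[-6, 4, 2]; new result [-6, 2, 4].
  sig7: re-runs because sig2 [-4]->[-6, 2, 4]; new result 0.
  sig13: re-runs because sig7 -4->0; new result 4 (unchanged).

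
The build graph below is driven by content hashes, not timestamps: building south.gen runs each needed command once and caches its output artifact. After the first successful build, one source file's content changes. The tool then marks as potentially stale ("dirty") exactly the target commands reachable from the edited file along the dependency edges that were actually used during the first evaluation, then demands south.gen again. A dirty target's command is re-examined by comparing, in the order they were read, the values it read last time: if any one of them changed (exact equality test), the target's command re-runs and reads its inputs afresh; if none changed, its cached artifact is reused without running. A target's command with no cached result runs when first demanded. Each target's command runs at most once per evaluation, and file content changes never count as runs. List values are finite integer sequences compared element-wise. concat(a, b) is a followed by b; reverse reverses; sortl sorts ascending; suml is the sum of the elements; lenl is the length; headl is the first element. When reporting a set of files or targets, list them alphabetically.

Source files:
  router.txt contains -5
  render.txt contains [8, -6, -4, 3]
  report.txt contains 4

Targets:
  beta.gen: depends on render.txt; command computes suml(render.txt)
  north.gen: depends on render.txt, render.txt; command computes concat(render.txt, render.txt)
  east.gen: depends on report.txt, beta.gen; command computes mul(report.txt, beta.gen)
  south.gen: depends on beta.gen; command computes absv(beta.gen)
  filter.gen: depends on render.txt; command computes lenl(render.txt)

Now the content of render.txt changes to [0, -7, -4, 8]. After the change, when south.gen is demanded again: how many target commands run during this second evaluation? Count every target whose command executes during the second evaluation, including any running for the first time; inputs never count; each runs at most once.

Initial pass — values computed on the first demand:
  beta.gen = suml([8, -6, -4, 3]) = 1
  south.gen = absv(1) = 1

Second demand — change propagation:
  beta.gen: re-runs because render.txt [8, -6, -4, 3]->[0, -7, -4, 8]; new result -3.
  south.gen: re-runs because beta.gen 1->-3; new result 3.

Run set: beta.gen, south.gen (2 run).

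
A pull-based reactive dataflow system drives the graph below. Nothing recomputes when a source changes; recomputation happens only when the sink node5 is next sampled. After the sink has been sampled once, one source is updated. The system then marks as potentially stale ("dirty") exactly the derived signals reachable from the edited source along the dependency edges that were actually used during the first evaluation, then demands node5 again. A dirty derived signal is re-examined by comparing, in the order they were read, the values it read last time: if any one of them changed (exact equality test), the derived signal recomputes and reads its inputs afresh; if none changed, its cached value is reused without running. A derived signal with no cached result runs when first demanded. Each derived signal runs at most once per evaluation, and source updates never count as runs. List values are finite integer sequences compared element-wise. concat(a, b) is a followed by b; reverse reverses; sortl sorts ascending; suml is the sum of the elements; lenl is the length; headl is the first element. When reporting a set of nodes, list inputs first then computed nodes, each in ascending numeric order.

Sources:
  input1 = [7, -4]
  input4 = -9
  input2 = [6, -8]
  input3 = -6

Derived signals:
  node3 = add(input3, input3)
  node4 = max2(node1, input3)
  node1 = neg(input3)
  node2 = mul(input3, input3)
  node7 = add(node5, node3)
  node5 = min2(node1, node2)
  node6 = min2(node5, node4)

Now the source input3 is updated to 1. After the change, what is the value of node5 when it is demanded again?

New value of node5: -1.

First evaluation (everything demanded from the output):
  node1 = neg(-6) = 6
  node2 = mul(-6, -6) = 36
  node5 = min2(6, 36) = 6

Propagation after the edit:
  node1: runs — input3 -6->1; result -1.
  node2: runs — input3 -6->1; input3 -6->1; result 1.
  node5: runs — node1 6->-1; node2 36->1; result -1.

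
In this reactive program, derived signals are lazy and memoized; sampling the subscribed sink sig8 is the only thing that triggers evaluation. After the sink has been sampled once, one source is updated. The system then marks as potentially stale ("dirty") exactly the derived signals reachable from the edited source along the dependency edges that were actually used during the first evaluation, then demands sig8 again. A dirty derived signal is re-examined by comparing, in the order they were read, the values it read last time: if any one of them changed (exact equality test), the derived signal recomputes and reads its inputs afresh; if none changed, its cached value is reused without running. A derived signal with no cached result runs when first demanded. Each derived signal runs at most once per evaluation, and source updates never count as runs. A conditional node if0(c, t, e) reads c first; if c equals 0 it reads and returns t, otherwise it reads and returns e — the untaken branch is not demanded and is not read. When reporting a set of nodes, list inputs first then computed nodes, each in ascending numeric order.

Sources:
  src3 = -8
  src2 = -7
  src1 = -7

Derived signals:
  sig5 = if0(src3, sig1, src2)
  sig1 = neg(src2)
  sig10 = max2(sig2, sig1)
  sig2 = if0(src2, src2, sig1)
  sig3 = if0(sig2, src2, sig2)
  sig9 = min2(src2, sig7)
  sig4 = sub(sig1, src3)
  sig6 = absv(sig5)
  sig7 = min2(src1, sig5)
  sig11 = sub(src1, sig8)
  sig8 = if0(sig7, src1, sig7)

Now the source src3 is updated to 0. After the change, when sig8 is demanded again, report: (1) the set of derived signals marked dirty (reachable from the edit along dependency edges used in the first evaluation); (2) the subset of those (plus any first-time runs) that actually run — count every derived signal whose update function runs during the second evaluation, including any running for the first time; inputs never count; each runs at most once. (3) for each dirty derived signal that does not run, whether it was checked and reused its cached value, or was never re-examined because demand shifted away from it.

The edit dirties: sig5, sig7, sig8.
3 derived signals run: sig1, sig5, sig7.
Cache hits after checking: sig8.
Note the branch switch — sig1 had no cache and runs now for the first time.

First demand of the output computes:
  sig5 = if0(src3=-8 -> else branch src2) = -7
  sig7 = min2(-7, -7) = -7
  sig8 = if0(sig7=-7 -> else branch sig7) = -7

After the edit, cleaning proceeds:
  sig1: had never run; runs now, result 7.
  sig5: a read changed (src3 -8->0) — executes, giving 7.
  sig7: a read changed (sig5 -7->7) — executes, giving -7 — identical to its old value.
  sig8: dirty, but its reads are unchanged (sig7 unchanged, sig7 unchanged); cached -7 stands.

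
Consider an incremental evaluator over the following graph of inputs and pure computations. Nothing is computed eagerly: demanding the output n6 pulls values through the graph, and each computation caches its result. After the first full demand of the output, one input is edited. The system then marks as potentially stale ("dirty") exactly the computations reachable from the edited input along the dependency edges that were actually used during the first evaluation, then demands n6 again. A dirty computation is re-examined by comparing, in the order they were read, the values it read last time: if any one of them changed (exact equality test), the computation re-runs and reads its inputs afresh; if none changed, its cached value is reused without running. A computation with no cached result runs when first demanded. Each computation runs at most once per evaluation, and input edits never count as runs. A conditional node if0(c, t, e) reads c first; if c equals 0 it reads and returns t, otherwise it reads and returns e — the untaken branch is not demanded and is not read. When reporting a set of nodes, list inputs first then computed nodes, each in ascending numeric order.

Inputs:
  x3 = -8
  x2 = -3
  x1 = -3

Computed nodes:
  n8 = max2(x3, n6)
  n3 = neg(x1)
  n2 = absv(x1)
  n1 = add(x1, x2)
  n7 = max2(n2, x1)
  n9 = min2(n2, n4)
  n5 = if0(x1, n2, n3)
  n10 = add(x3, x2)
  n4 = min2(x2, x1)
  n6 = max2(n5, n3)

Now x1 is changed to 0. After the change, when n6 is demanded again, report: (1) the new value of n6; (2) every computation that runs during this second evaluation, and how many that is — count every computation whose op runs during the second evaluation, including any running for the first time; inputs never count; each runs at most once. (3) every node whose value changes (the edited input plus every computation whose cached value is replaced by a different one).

Initial pass — values computed on the first demand:
  n3 = neg(-3) = 3
  n5 = if0(x1=-3 -> else branch n3) = 3
  n6 = max2(3, 3) = 3

Second demand — change propagation:
  n2: newly demanded (no cache) — executes and yields 0.
  n3: re-runs because x1 -3->0; new result 0.
  n5: re-runs because x1 -3->0; n3 3->0; new result 0.
  n6: re-runs because n5 3->0; n3 3->0; new result 0.

The important point: the flipped condition pulls in fresh nodes; n2 runs for the first time.

n6 now evaluates to 0.
Run set: n2, n3, n5, n6 (4 run).
Changed values: x1, n3, n5, n6.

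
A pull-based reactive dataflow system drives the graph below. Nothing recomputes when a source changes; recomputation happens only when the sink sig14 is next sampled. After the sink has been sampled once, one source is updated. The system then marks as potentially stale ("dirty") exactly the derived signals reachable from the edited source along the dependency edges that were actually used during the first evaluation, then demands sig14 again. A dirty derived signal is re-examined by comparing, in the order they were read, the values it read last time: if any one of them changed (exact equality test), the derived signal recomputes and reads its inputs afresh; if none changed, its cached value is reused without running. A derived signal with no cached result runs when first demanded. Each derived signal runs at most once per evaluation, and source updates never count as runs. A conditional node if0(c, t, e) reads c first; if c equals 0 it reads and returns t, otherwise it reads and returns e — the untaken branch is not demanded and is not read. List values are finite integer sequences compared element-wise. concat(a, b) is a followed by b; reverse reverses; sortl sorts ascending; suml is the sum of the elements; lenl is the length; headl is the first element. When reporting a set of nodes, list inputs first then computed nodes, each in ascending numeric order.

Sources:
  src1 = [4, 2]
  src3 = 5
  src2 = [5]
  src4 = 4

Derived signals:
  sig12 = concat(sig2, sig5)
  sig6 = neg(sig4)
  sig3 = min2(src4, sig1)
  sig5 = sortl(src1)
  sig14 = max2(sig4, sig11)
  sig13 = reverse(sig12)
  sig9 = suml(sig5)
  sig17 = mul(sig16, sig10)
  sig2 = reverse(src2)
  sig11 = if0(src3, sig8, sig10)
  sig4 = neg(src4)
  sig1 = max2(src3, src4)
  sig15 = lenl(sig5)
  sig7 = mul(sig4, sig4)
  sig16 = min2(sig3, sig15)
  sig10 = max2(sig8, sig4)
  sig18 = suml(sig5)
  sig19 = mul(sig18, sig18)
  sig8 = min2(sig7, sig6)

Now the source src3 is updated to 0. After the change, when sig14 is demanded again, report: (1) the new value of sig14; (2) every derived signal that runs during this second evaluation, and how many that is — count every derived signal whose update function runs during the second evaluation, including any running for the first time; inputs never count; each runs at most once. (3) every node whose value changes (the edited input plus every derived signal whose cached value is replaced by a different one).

New value of sig14: 4.
Derived signals that run: sig11 — 1 in total.
Values that change: src3.
Key observation: the change is absorbed at sig11 — it re-runs but produces the same value, and the output's value is unchanged.

First evaluation (everything demanded from the output):
  sig4 = neg(4) = -4
  sig6 = neg(-4) = 4
  sig7 = mul(-4, -4) = 16
  sig8 = min2(16, 4) = 4
  sig10 = max2(4, -4) = 4
  sig11 = if0(src3=5 -> else branch sig10) = 4
  sig14 = max2(-4, 4) = 4

Propagation after the edit:
  sig11: runs — src3 5->0; result 4 (same value as before).
  sig14: checked — values it read are unchanged (sig4 unchanged, sig11 unchanged); reused cached 4 without running.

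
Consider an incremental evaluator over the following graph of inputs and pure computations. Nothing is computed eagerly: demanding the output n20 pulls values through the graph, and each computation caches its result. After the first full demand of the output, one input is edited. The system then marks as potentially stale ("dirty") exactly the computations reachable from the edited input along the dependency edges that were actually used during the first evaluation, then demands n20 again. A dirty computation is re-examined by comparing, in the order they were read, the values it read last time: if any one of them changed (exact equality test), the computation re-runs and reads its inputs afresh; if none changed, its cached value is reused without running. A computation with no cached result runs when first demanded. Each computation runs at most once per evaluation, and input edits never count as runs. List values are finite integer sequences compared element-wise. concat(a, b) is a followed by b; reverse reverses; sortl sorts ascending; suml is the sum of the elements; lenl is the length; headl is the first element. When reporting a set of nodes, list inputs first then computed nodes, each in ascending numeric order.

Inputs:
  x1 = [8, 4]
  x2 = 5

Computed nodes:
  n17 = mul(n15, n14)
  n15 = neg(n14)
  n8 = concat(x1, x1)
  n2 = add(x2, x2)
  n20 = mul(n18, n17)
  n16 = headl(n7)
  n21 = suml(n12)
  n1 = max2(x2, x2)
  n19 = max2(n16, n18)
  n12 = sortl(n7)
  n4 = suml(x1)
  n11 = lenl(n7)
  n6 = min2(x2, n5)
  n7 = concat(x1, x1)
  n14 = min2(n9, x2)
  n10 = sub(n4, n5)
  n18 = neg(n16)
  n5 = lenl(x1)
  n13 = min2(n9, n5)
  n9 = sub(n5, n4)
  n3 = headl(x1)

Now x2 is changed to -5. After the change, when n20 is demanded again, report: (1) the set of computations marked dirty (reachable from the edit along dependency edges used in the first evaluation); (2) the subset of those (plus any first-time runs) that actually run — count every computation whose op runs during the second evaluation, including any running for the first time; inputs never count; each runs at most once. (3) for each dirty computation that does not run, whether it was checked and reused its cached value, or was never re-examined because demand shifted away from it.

Dirty set: n14, n15, n17, n20.
Run set: n14 (1 run).
Re-examined without running (cache reused): n15, n17, n20.
The important point: n14 recomputes to an identical value, and the output ends up unchanged.

Initial pass — values computed on the first demand:
  n4 = suml([8, 4]) = 12
  n5 = lenl([8, 4]) = 2
  n7 = concat([8, 4], [8, 4]) = [8, 4, 8, 4]
  n9 = sub(2, 12) = -10
  n14 = min2(-10, 5) = -10
  n15 = neg(-10) = 10
  n16 = headl([8, 4, 8, 4]) = 8
  n17 = mul(10, -10) = -100
  n18 = neg(8) = -8
  n20 = mul(-8, -100) = 800

Second demand — change propagation:
  n14: re-runs because x2 5->-5; new result -10 (unchanged).
  n15: re-examined; everything it read last time is the same (n14 unchanged) — cache 10 kept, no run.
  n17: re-examined; everything it read last time is the same (n15 unchanged, n14 unchanged) — cache -100 kept, no run.
  n20: re-examined; everything it read last time is the same (n18 unchanged, n17 unchanged) — cache 800 kept, no run.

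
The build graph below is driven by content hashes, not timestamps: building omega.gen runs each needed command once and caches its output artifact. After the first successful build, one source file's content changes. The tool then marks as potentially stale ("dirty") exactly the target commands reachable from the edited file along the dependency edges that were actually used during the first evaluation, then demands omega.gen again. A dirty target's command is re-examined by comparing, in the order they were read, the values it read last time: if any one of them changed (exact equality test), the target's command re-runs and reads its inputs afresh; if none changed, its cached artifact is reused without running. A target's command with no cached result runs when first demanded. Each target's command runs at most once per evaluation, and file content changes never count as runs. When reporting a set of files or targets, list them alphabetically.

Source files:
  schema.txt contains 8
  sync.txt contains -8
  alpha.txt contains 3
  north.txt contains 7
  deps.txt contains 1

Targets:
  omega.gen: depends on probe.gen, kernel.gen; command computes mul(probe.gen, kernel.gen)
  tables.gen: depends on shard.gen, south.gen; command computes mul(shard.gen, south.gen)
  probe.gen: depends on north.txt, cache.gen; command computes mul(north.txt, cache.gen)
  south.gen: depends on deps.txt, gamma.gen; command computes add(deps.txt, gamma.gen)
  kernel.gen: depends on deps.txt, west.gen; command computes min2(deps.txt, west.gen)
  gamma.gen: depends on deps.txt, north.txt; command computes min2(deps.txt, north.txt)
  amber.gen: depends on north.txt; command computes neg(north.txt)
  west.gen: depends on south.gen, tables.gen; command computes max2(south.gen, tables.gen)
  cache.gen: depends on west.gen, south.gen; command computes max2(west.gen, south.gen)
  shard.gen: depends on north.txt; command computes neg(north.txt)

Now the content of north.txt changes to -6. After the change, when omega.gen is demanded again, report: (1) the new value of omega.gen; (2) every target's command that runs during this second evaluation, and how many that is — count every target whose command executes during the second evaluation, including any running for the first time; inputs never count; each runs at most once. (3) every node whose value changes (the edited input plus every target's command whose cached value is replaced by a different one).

Initial pass — values computed on the first demand:
  gamma.gen = min2(1, 7) = 1
  shard.gen = neg(7) = -7
  south.gen = add(1, 1) = 2
  tables.gen = mul(-7, 2) = -14
  west.gen = max2(2, -14) = 2
  cache.gen = max2(2, 2) = 2
  kernel.gen = min2(1, 2) = 1
  probe.gen = mul(7, 2) = 14
  omega.gen = mul(14, 1) = 14

Second demand — change propagation:
  gamma.gen: re-runs because north.txt 7->-6; new result -6.
  shard.gen: re-runs because north.txt 7->-6; new result 6.
  south.gen: re-runs because gamma.gen 1->-6; new result -5.
  tables.gen: re-runs because shard.gen -7->6; south.gen 2->-5; new result -30.
  west.gen: re-runs because south.gen 2->-5; tables.gen -14->-30; new result -5.
  cache.gen: re-runs because west.gen 2->-5; south.gen 2->-5; new result -5.
  kernel.gen: re-runs because west.gen 2->-5; new result -5.
  probe.gen: re-runs because north.txt 7->-6; cache.gen 2->-5; new result 30.
  omega.gen: re-runs because probe.gen 14->30; kernel.gen 1->-5; new result -150.

omega.gen now evaluates to -150.
Run set: cache.gen, gamma.gen, kernel.gen, omega.gen, probe.gen, shard.gen, south.gen, tables.gen, west.gen (9 run).
Changed values: cache.gen, gamma.gen, kernel.gen, north.txt, omega.gen, probe.gen, shard.gen, south.gen, tables.gen, west.gen.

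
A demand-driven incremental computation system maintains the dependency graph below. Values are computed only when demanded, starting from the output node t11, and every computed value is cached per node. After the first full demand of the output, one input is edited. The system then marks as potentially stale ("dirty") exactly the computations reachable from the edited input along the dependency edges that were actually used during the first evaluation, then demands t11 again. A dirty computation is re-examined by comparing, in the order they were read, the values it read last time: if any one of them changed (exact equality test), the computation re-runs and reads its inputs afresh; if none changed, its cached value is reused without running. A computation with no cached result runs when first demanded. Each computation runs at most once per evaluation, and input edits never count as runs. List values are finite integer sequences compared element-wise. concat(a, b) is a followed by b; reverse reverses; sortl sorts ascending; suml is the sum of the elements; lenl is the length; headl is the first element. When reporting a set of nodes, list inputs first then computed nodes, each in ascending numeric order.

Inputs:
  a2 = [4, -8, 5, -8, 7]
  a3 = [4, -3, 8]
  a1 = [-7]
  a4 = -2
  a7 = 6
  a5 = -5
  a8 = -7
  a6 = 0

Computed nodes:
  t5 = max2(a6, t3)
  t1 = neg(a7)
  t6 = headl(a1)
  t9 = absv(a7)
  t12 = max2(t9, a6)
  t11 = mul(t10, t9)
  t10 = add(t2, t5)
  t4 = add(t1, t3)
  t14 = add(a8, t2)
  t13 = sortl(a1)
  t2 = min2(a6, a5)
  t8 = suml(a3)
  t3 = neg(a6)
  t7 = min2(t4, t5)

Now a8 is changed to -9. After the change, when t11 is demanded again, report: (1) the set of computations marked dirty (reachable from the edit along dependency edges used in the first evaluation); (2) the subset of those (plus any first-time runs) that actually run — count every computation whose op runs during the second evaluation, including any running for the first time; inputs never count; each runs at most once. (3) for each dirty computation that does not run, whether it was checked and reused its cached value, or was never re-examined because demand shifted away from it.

First evaluation (everything demanded from the output):
  t2 = min2(0, -5) = -5
  t3 = neg(0) = 0
  t5 = max2(0, 0) = 0
  t9 = absv(6) = 6
  t10 = add(-5, 0) = -5
  t11 = mul(-5, 6) = -30

Propagation after the edit:
  a8 feeds no computation that the output demands — nothing is marked dirty and nothing runs.

Key observation: a8 is never demanded by the output, so the edit triggers no recomputation at all.

Marked dirty: none.
Computations that run: none — 0 in total.
Every dirty computation ran.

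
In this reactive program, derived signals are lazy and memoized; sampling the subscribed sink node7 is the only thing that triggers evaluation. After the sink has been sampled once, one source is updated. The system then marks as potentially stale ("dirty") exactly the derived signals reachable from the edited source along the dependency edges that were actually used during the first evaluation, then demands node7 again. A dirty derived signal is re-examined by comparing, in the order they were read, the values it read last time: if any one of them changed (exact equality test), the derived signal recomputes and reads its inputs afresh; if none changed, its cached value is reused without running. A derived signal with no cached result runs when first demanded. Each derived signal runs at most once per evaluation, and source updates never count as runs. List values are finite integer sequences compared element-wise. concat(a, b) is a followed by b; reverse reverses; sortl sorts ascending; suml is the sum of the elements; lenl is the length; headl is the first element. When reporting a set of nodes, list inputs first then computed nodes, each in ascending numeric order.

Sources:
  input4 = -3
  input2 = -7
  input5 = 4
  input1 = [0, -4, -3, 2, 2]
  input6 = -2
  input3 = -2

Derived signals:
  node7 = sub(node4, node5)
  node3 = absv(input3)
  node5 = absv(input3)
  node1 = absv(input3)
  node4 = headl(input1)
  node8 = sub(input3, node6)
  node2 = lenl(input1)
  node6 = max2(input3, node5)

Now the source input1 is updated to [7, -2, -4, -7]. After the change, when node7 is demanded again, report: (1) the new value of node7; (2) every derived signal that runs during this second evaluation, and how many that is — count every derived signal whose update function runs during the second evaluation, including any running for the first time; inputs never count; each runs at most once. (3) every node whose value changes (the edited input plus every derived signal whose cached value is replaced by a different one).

First demand of the output computes:
  node4 = headl([0, -4, -3, 2, 2]) = 0
  node5 = absv(-2) = 2
  node7 = sub(0, 2) = -2

After the edit, cleaning proceeds:
  node4: a read changed (input1 [0, -4, -3, 2, 2]->[7, -2, -4, -7]) — executes, giving 7.
  node7: a read changed (node4 0->7) — executes, giving 5.

Demanding node7 again yields 5.
2 derived signals run: node4, node7.
The nodes whose values change: input1, node4, node7.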